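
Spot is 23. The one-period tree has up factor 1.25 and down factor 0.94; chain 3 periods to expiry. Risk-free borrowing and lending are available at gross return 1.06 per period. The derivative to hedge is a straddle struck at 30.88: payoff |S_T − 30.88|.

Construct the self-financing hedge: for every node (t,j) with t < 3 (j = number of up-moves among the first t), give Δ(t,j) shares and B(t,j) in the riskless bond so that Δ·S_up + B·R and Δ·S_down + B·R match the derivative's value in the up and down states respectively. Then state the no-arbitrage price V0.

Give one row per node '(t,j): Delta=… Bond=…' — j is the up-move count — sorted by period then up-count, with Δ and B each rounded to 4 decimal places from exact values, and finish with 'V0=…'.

(0,0): Delta=-0.2396 Bond=11.1475
(1,0): Delta=-0.6838 Bond=21.4215
(1,1): Delta=0.2894 Bond=-3.3917
(2,0): Delta=-1.0000 Bond=29.1321
(2,1): Delta=-0.3074 Bond=12.5333
(2,2): Delta=1.0000 Bond=-29.1321
V0=5.6375

The replicating-portfolio and risk-neutral prices coincide; use p* = (1.06−0.94)/(1.25−0.94) = 0.3871 for the latter.
Terminal values V(3,·): V(3,0)=11.7766, V(3,1)=5.4765, V(3,2)=2.9013, V(3,3)=14.0419
Node (2,0) S=20.3228: V=(p*·5.4765+(1−p*)·11.7766)/1.06=8.8093; Δ=(5.4765−11.7766)/(25.4035−19.1034)=-1.0000; B=V−Δ·S=29.1321
Node (2,1) S=27.0250: V=(p*·2.9013+(1−p*)·5.4765)/1.06=4.2261; Δ=(2.9013−5.4765)/(33.7812−25.4035)=-0.3074; B=V−Δ·S=12.5333
Node (2,2) S=35.9375: V=(p*·14.0419+(1−p*)·2.9013)/1.06=6.8054; Δ=(14.0419−2.9013)/(44.9219−33.7812)=1.0000; B=V−Δ·S=-29.1321
Node (1,0) S=21.6200: V=(p*·4.2261+(1−p*)·8.8093)/1.06=6.6369; Δ=(4.2261−8.8093)/(27.0250−20.3228)=-0.6838; B=V−Δ·S=21.4215
Node (1,1) S=28.7500: V=(p*·6.8054+(1−p*)·4.2261)/1.06=4.9288; Δ=(6.8054−4.2261)/(35.9375−27.0250)=0.2894; B=V−Δ·S=-3.3917
Node (0,0) S=23.0000: V=(p*·4.9288+(1−p*)·6.6369)/1.06=5.6375; Δ=(4.9288−6.6369)/(28.7500−21.6200)=-0.2396; B=V−Δ·S=11.1475
Check: Δ(0,0)·S0 + B(0,0) = 5.6375 = V0.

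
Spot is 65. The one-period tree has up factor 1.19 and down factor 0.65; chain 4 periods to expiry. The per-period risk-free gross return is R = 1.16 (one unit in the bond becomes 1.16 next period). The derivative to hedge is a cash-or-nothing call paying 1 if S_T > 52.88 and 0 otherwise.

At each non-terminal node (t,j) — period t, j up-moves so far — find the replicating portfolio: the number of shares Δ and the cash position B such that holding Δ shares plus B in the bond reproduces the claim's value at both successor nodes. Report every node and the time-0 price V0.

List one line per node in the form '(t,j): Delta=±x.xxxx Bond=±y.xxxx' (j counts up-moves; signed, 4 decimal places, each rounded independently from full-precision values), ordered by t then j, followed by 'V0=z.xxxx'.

Since d<R<u, set p* = (R−d)/(u−d) = 0.9444; price each node as the discounted p*-expectation of its children.
Payoff layer (t=4): V(4,0)=0.0000, V(4,1)=0.0000, V(4,2)=0.0000, V(4,3)=1.0000, V(4,4)=1.0000
Node (3,0) S=17.8506: V=(p*·0.0000+(1−p*)·0.0000)/1.16=0.0000; Δ=(0.0000−0.0000)/(21.2422−11.6029)=0.0000; B=V−Δ·S=0.0000
Node (3,1) S=32.6804: V=(p*·0.0000+(1−p*)·0.0000)/1.16=0.0000; Δ=(0.0000−0.0000)/(38.8896−21.2422)=0.0000; B=V−Δ·S=0.0000
Node (3,2) S=59.8302: V=(p*·1.0000+(1−p*)·0.0000)/1.16=0.8142; Δ=(1.0000−0.0000)/(71.1980−38.8896)=0.0310; B=V−Δ·S=-1.0377
Node (3,3) S=109.5353: V=(p*·1.0000+(1−p*)·1.0000)/1.16=0.8621; Δ=(1.0000−1.0000)/(130.3470−71.1980)=0.0000; B=V−Δ·S=0.8621
Node (2,0) S=27.4625: V=(p*·0.0000+(1−p*)·0.0000)/1.16=0.0000; Δ=(0.0000−0.0000)/(32.6804−17.8506)=0.0000; B=V−Δ·S=0.0000
Node (2,1) S=50.2775: V=(p*·0.8142+(1−p*)·0.0000)/1.16=0.6629; Δ=(0.8142−0.0000)/(59.8302−32.6804)=0.0300; B=V−Δ·S=-0.8449
Node (2,2) S=92.0465: V=(p*·0.8621+(1−p*)·0.8142)/1.16=0.7409; Δ=(0.8621−0.8142)/(109.5353−59.8302)=0.0010; B=V−Δ·S=0.6522
Node (1,0) S=42.2500: V=(p*·0.6629+(1−p*)·0.0000)/1.16=0.5397; Δ=(0.6629−0.0000)/(50.2775−27.4625)=0.0291; B=V−Δ·S=-0.6879
Node (1,1) S=77.3500: V=(p*·0.7409+(1−p*)·0.6629)/1.16=0.6349; Δ=(0.7409−0.6629)/(92.0465−50.2775)=0.0019; B=V−Δ·S=0.4905
Node (0,0) S=65.0000: V=(p*·0.6349+(1−p*)·0.5397)/1.16=0.5428; Δ=(0.6349−0.5397)/(77.3500−42.2500)=0.0027; B=V−Δ·S=0.3664
Root portfolio cost Δ·65+B reproduces V0=0.5428.

(0,0): Delta=0.0027 Bond=0.3664
(1,0): Delta=0.0291 Bond=-0.6879
(1,1): Delta=0.0019 Bond=0.4905
(2,0): Delta=0.0000 Bond=0.0000
(2,1): Delta=0.0300 Bond=-0.8449
(2,2): Delta=0.0010 Bond=0.6522
(3,0): Delta=0.0000 Bond=0.0000
(3,1): Delta=0.0000 Bond=0.0000
(3,2): Delta=0.0310 Bond=-1.0377
(3,3): Delta=0.0000 Bond=0.8621
V0=0.5428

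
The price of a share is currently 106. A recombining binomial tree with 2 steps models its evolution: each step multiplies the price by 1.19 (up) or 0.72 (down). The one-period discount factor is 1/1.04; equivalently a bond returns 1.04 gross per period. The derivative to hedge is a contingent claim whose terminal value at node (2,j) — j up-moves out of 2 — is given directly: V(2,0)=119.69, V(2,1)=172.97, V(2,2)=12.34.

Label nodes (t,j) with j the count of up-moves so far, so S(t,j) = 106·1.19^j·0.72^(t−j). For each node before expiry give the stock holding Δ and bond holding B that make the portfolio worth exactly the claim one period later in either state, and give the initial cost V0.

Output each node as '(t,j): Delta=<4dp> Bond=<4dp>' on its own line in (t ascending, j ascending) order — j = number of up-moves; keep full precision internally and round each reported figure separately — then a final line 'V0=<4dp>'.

(0,0): Delta=-1.7826 Bond=275.0136
(1,0): Delta=1.4853 Bond=36.6054
(1,1): Delta=-2.7094 Bond=402.9245
V0=86.0593

Under the risk-neutral measure, an up-move has probability p* = (R−d)/(u−d) = 0.6809 and values discount at R = 1.04.
At expiry t=2: V(2,0)=119.6900, V(2,1)=172.9700, V(2,2)=12.3400
(1,0): S=76.3200. Δ = (V_up−V_dn)/(S_up−S_dn) = (172.9700−119.6900)/(90.8208−54.9504) = 1.4853. V = [p*·172.9700 + (1−p*)·119.6900]/1.04 = 149.9671. B = V − Δ·S = 36.6054.
(1,1): S=126.1400. Δ = (V_up−V_dn)/(S_up−S_dn) = (12.3400−172.9700)/(150.1066−90.8208) = -2.7094. V = [p*·12.3400 + (1−p*)·172.9700]/1.04 = 61.1586. B = V − Δ·S = 402.9245.
(0,0): S=106.0000. Δ = (V_up−V_dn)/(S_up−S_dn) = (61.1586−149.9671)/(126.1400−76.3200) = -1.7826. V = [p*·61.1586 + (1−p*)·149.9671]/1.04 = 86.0593. B = V − Δ·S = 275.0136.
Self-financing check: at every node Δ·S+B equals the discounted successor values.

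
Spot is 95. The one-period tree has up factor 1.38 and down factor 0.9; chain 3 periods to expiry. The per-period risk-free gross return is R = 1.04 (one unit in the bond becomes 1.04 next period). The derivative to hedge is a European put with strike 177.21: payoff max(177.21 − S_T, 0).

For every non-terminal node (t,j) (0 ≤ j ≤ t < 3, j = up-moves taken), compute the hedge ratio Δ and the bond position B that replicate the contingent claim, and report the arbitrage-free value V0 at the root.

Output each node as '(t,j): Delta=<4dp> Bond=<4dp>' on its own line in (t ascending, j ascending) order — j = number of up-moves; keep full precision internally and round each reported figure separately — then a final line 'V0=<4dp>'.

(0,0): Delta=-0.8750 Bond=147.2647
(1,0): Delta=-1.0000 Bond=163.8406
(1,1): Delta=-0.6771 Bond=127.2052
(2,0): Delta=-1.0000 Bond=170.3942
(2,1): Delta=-1.0000 Bond=170.3942
(2,2): Delta=-0.1656 Bond=39.7629
V0=64.1373

No-arbitrage ⇒ martingale measure with p* = (R−d)/(u−d) = 0.2917.
At expiry t=3: V(3,0)=107.9550, V(3,1)=71.0190, V(3,2)=14.3838, V(3,3)=0.0000
(2,0): S=76.9500. Δ = (V_up−V_dn)/(S_up−S_dn) = (71.0190−107.9550)/(106.1910−69.2550) = -1.0000. V = [p*·71.0190 + (1−p*)·107.9550]/1.04 = 93.4442. B = V − Δ·S = 170.3942.
(2,1): S=117.9900. Δ = (V_up−V_dn)/(S_up−S_dn) = (14.3838−71.0190)/(162.8262−106.1910) = -1.0000. V = [p*·14.3838 + (1−p*)·71.0190]/1.04 = 52.4042. B = V − Δ·S = 170.3942.
(2,2): S=180.9180. Δ = (V_up−V_dn)/(S_up−S_dn) = (0.0000−14.3838)/(249.6668−162.8262) = -0.1656. V = [p*·0.0000 + (1−p*)·14.3838]/1.04 = 9.7967. B = V − Δ·S = 39.7629.
(1,0): S=85.5000. Δ = (V_up−V_dn)/(S_up−S_dn) = (52.4042−93.4442)/(117.9900−76.9500) = -1.0000. V = [p*·52.4042 + (1−p*)·93.4442]/1.04 = 78.3406. B = V − Δ·S = 163.8406.
(1,1): S=131.1000. Δ = (V_up−V_dn)/(S_up−S_dn) = (9.7967−52.4042)/(180.9180−117.9900) = -0.6771. V = [p*·9.7967 + (1−p*)·52.4042]/1.04 = 38.4394. B = V − Δ·S = 127.2052.
(0,0): S=95.0000. Δ = (V_up−V_dn)/(S_up−S_dn) = (38.4394−78.3406)/(131.1000−85.5000) = -0.8750. V = [p*·38.4394 + (1−p*)·78.3406]/1.04 = 64.1373. B = V − Δ·S = 147.2647.
Root portfolio cost Δ·95+B reproduces V0=64.1373.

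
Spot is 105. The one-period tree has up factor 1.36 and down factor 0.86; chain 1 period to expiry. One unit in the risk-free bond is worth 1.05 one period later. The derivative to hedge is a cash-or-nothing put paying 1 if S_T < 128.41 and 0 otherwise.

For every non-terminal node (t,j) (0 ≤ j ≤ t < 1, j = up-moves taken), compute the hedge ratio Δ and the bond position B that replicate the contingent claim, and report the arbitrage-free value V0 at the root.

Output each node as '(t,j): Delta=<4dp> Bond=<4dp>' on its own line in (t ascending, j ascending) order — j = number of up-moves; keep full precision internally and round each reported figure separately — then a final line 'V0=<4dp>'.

(0,0): Delta=-0.0190 Bond=2.5905
V0=0.5905

No-arbitrage ⇒ martingale measure with p* = (R−d)/(u−d) = 0.3800.
Terminal payoffs: V(1,0)=1.0000, V(1,1)=0.0000
Node (0,0) S=105.0000: V=(p*·0.0000+(1−p*)·1.0000)/1.05=0.5905; Δ=(0.0000−1.0000)/(142.8000−90.3000)=-0.0190; B=V−Δ·S=2.5905
Self-financing check: at every node Δ·S+B equals the discounted successor values.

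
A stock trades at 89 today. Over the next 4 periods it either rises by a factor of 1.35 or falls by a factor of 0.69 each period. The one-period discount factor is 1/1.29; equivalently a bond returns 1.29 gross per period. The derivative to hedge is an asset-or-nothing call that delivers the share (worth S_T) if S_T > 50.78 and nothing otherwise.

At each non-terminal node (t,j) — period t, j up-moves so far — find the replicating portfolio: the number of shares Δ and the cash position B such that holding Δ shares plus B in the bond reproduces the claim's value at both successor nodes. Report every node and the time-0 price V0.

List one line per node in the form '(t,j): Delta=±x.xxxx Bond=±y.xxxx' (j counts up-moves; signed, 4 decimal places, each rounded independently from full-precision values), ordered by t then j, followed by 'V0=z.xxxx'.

(0,0): Delta=1.0069 Bond=-0.6571
(1,0): Delta=1.0944 Bond=-6.2164
(1,1): Delta=1.0025 Bond=-0.3108
(2,0): Delta=1.9460 Bond=-44.1051
(2,1): Delta=1.0508 Bond=-4.4105
(2,2): Delta=1.0000 Bond=0.0000
(3,0): Delta=0.0000 Bond=0.0000
(3,1): Delta=2.0455 Bond=-62.5851
(3,2): Delta=1.0000 Bond=0.0000
(3,3): Delta=1.0000 Bond=0.0000
V0=88.9606

Risk-neutral probability p* = (R−d)/(u−d) = (1.29−0.69)/(1.35−0.69) = 0.9091.
Payoff layer (t=4): V(4,0)=0.0000, V(4,1)=0.0000, V(4,2)=77.2246, V(4,3)=151.0916, V(4,4)=295.6141
  t=3,j=0: stock 29.2373 → up 39.4704 (V=0.0000), down 20.1737 (V=0.0000). Price 0.0000; hedge Δ=0.0000, bond B=0.0000.
  t=3,j=1: stock 57.2034 → up 77.2246 (V=77.2246), down 39.4704 (V=0.0000). Price 54.4219; hedge Δ=2.0455, bond B=-62.5851.
  t=3,j=2: stock 111.9197 → up 151.0916 (V=151.0916), down 77.2246 (V=77.2246). Price 111.9197; hedge Δ=1.0000, bond B=0.0000.
  t=3,j=3: stock 218.9734 → up 295.6141 (V=295.6141), down 151.0916 (V=151.0916). Price 218.9734; hedge Δ=1.0000, bond B=0.0000.
  t=2,j=0: stock 42.3729 → up 57.2034 (V=54.4219), down 29.2373 (V=0.0000). Price 38.3523; hedge Δ=1.9460, bond B=-44.1051.
  t=2,j=1: stock 82.9035 → up 111.9197 (V=111.9197), down 57.2034 (V=54.4219). Price 82.7075; hedge Δ=1.0508, bond B=-4.4105.
  t=2,j=2: stock 162.2025 → up 218.9734 (V=218.9734), down 111.9197 (V=111.9197). Price 162.2025; hedge Δ=1.0000, bond B=0.0000.
  t=1,j=0: stock 61.4100 → up 82.9035 (V=82.7075), down 42.3729 (V=38.3523). Price 60.9885; hedge Δ=1.0944, bond B=-6.2164.
  t=1,j=1: stock 120.1500 → up 162.2025 (V=162.2025), down 82.9035 (V=82.7075). Price 120.1362; hedge Δ=1.0025, bond B=-0.3108.
  t=0,j=0: stock 89.0000 → up 120.1500 (V=120.1362), down 61.4100 (V=60.9885). Price 88.9606; hedge Δ=1.0069, bond B=-0.6571.
Root portfolio cost Δ·89+B reproduces V0=88.9606.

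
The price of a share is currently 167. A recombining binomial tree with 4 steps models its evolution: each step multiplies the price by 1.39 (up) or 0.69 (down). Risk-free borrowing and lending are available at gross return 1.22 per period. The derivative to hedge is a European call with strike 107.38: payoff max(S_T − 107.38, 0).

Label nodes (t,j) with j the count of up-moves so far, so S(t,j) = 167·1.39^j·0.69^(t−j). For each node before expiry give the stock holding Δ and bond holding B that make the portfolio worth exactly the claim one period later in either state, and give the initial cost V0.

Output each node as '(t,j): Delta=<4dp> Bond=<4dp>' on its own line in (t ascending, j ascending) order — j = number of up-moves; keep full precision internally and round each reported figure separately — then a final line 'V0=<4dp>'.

Under the risk-neutral measure, an up-move has probability p* = (R−d)/(u−d) = 0.7571 and values discount at R = 1.22.
Terminal payoffs: V(4,0)=0.0000, V(4,1)=0.0000, V(4,2)=46.2388, V(4,3)=202.0839, V(4,4)=516.0327
(3,0): S=54.8610. Δ = (V_up−V_dn)/(S_up−S_dn) = (0.0000−0.0000)/(76.2568−37.8541) = 0.0000. V = [p*·0.0000 + (1−p*)·0.0000]/1.22 = 0.0000. B = V − Δ·S = 0.0000.
(3,1): S=110.5171. Δ = (V_up−V_dn)/(S_up−S_dn) = (46.2388−0.0000)/(153.6188−76.2568) = 0.5977. V = [p*·46.2388 + (1−p*)·0.0000]/1.22 = 28.6962. B = V − Δ·S = -37.3592.
(3,2): S=222.6359. Δ = (V_up−V_dn)/(S_up−S_dn) = (202.0839−46.2388)/(309.4639−153.6188) = 1.0000. V = [p*·202.0839 + (1−p*)·46.2388]/1.22 = 134.6195. B = V − Δ·S = -88.0164.
(3,3): S=448.4984. Δ = (V_up−V_dn)/(S_up−S_dn) = (516.0327−202.0839)/(623.4127−309.4639) = 1.0000. V = [p*·516.0327 + (1−p*)·202.0839]/1.22 = 360.4820. B = V − Δ·S = -88.0164.
(2,0): S=79.5087. Δ = (V_up−V_dn)/(S_up−S_dn) = (28.6962−0.0000)/(110.5171−54.8610) = 0.5156. V = [p*·28.6962 + (1−p*)·0.0000]/1.22 = 17.8091. B = V − Δ·S = -23.1854.
(2,1): S=160.1697. Δ = (V_up−V_dn)/(S_up−S_dn) = (134.6195−28.6962)/(222.6359−110.5171) = 0.9447. V = [p*·134.6195 + (1−p*)·28.6962]/1.22 = 89.2584. B = V − Δ·S = -62.0606.
(2,2): S=322.6607. Δ = (V_up−V_dn)/(S_up−S_dn) = (360.4820−134.6195)/(448.4984−222.6359) = 1.0000. V = [p*·360.4820 + (1−p*)·134.6195]/1.22 = 250.5161. B = V − Δ·S = -72.1446.
(1,0): S=115.2300. Δ = (V_up−V_dn)/(S_up−S_dn) = (89.2584−17.8091)/(160.1697−79.5087) = 0.8858. V = [p*·89.2584 + (1−p*)·17.8091]/1.22 = 58.9397. B = V − Δ·S = -43.1307.
(1,1): S=232.1300. Δ = (V_up−V_dn)/(S_up−S_dn) = (250.5161−89.2584)/(322.6607−160.1697) = 0.9924. V = [p*·250.5161 + (1−p*)·89.2584]/1.22 = 173.2406. B = V − Δ·S = -57.1276.
(0,0): S=167.0000. Δ = (V_up−V_dn)/(S_up−S_dn) = (173.2406−58.9397)/(232.1300−115.2300) = 0.9778. V = [p*·173.2406 + (1−p*)·58.9397]/1.22 = 119.2474. B = V − Δ·S = -44.0396.
Root portfolio cost Δ·167+B reproduces V0=119.2474.

(0,0): Delta=0.9778 Bond=-44.0396
(1,0): Delta=0.8858 Bond=-43.1307
(1,1): Delta=0.9924 Bond=-57.1276
(2,0): Delta=0.5156 Bond=-23.1854
(2,1): Delta=0.9447 Bond=-62.0606
(2,2): Delta=1.0000 Bond=-72.1446
(3,0): Delta=0.0000 Bond=0.0000
(3,1): Delta=0.5977 Bond=-37.3592
(3,2): Delta=1.0000 Bond=-88.0164
(3,3): Delta=1.0000 Bond=-88.0164
V0=119.2474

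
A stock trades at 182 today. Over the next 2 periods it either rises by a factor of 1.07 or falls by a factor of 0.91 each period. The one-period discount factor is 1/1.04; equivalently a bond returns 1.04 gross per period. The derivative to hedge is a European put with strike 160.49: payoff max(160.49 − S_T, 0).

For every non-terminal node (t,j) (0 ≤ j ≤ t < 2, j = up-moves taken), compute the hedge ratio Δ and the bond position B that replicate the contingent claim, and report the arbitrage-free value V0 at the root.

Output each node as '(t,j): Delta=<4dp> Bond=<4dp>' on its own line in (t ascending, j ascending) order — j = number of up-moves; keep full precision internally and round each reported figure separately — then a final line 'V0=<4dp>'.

The replicating-portfolio and risk-neutral prices coincide; use p* = (1.04−0.91)/(1.07−0.91) = 0.8125 for the latter.
Terminal values V(2,·): V(2,0)=9.7758, V(2,1)=0.0000, V(2,2)=0.0000
(1,0): S=165.6200. Δ = (V_up−V_dn)/(S_up−S_dn) = (0.0000−9.7758)/(177.2134−150.7142) = -0.3689. V = [p*·0.0000 + (1−p*)·9.7758]/1.04 = 1.7625. B = V − Δ·S = 62.8612.
(1,1): S=194.7400. Δ = (V_up−V_dn)/(S_up−S_dn) = (0.0000−0.0000)/(208.3718−177.2134) = 0.0000. V = [p*·0.0000 + (1−p*)·0.0000]/1.04 = 0.0000. B = V − Δ·S = 0.0000.
(0,0): S=182.0000. Δ = (V_up−V_dn)/(S_up−S_dn) = (0.0000−1.7625)/(194.7400−165.6200) = -0.0605. V = [p*·0.0000 + (1−p*)·1.7625]/1.04 = 0.3178. B = V − Δ·S = 11.3332.
Self-financing check: at every node Δ·S+B equals the discounted successor values.

(0,0): Delta=-0.0605 Bond=11.3332
(1,0): Delta=-0.3689 Bond=62.8612
(1,1): Delta=0.0000 Bond=0.0000
V0=0.3178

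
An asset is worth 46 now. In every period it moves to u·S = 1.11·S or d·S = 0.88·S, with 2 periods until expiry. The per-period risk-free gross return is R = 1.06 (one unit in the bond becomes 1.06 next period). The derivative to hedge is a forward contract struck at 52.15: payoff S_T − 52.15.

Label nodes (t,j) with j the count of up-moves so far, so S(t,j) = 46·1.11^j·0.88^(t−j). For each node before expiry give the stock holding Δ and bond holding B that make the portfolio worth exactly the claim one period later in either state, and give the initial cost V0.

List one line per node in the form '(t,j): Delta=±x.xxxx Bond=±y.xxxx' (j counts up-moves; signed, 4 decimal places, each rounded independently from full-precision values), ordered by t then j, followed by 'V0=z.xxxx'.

Since d<R<u, set p* = (R−d)/(u−d) = 0.7826; price each node as the discounted p*-expectation of its children.
At expiry t=2: V(2,0)=-16.5276, V(2,1)=-7.2172, V(2,2)=4.5266
  t=1,j=0: stock 40.4800 → up 44.9328 (V=-7.2172), down 35.6224 (V=-16.5276). Price -8.7181; hedge Δ=1.0000, bond B=-49.1981.
  t=1,j=1: stock 51.0600 → up 56.6766 (V=4.5266), down 44.9328 (V=-7.2172). Price 1.8619; hedge Δ=1.0000, bond B=-49.1981.
  t=0,j=0: stock 46.0000 → up 51.0600 (V=1.8619), down 40.4800 (V=-8.7181). Price -0.4133; hedge Δ=1.0000, bond B=-46.4133.
Each (Δ,B) replicates both successor values, so the strategy is self-financing and V0 is arbitrage-free.

(0,0): Delta=1.0000 Bond=-46.4133
(1,0): Delta=1.0000 Bond=-49.1981
(1,1): Delta=1.0000 Bond=-49.1981
V0=-0.4133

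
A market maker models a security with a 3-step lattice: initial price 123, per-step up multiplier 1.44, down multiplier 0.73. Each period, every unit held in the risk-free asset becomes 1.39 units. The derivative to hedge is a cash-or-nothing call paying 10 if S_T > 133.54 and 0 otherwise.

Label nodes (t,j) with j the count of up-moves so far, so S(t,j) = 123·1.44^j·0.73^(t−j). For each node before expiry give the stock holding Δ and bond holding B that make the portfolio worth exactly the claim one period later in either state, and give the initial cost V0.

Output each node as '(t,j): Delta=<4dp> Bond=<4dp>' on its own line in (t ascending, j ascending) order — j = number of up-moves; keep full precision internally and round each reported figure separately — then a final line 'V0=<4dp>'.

The replicating-portfolio and risk-neutral prices coincide; use p* = (1.39−0.73)/(1.44−0.73) = 0.9296 for the latter.
Terminal values V(3,·): V(3,0)=0.0000, V(3,1)=0.0000, V(3,2)=10.0000, V(3,3)=10.0000
Node (2,0) S=65.5467: V=(p*·0.0000+(1−p*)·0.0000)/1.39=0.0000; Δ=(0.0000−0.0000)/(94.3872−47.8491)=0.0000; B=V−Δ·S=0.0000
Node (2,1) S=129.2976: V=(p*·10.0000+(1−p*)·0.0000)/1.39=6.6876; Δ=(10.0000−0.0000)/(186.1885−94.3872)=0.1089; B=V−Δ·S=-7.3969
Node (2,2) S=255.0528: V=(p*·10.0000+(1−p*)·10.0000)/1.39=7.1942; Δ=(10.0000−10.0000)/(367.2760−186.1885)=0.0000; B=V−Δ·S=7.1942
Node (1,0) S=89.7900: V=(p*·6.6876+(1−p*)·0.0000)/1.39=4.4724; Δ=(6.6876−0.0000)/(129.2976−65.5467)=0.1049; B=V−Δ·S=-4.9468
Node (1,1) S=177.1200: V=(p*·7.1942+(1−p*)·6.6876)/1.39=5.1500; Δ=(7.1942−6.6876)/(255.0528−129.2976)=0.0040; B=V−Δ·S=4.4365
Node (0,0) S=123.0000: V=(p*·5.1500+(1−p*)·4.4724)/1.39=3.6707; Δ=(5.1500−4.4724)/(177.1200−89.7900)=0.0078; B=V−Δ·S=2.7163
The time-0 hedge costs 3.6707, which is the no-arbitrage price.

(0,0): Delta=0.0078 Bond=2.7163
(1,0): Delta=0.1049 Bond=-4.9468
(1,1): Delta=0.0040 Bond=4.4365
(2,0): Delta=0.0000 Bond=0.0000
(2,1): Delta=0.1089 Bond=-7.3969
(2,2): Delta=0.0000 Bond=7.1942
V0=3.6707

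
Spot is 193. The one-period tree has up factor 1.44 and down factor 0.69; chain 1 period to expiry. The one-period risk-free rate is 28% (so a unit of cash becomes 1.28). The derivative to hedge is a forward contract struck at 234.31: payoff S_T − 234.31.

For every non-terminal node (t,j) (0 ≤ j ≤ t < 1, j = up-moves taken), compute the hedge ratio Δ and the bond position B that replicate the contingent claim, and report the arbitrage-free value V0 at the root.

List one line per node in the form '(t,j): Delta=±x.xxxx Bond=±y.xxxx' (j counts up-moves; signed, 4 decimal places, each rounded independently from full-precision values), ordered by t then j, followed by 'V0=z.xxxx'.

(0,0): Delta=1.0000 Bond=-183.0547
V0=9.9453

Risk-neutral probability p* = (R−d)/(u−d) = (1.28−0.69)/(1.44−0.69) = 0.7867.
At expiry t=1: V(1,0)=-101.1400, V(1,1)=43.6100
(0,0): S=193.0000. Δ = (V_up−V_dn)/(S_up−S_dn) = (43.6100−-101.1400)/(277.9200−133.1700) = 1.0000. V = [p*·43.6100 + (1−p*)·-101.1400]/1.28 = 9.9453. B = V − Δ·S = -183.0547.
Each (Δ,B) replicates both successor values, so the strategy is self-financing and V0 is arbitrage-free.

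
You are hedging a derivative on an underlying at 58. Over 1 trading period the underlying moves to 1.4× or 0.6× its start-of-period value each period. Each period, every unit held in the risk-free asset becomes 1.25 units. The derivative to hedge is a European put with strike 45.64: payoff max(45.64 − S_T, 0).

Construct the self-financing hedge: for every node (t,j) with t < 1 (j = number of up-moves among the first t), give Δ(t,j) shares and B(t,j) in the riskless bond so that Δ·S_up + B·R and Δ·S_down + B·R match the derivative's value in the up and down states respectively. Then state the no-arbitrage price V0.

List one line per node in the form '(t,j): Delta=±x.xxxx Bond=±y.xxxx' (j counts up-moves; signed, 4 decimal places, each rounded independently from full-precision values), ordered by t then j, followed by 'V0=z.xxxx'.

Since d<R<u, set p* = (R−d)/(u−d) = 0.8125; price each node as the discounted p*-expectation of its children.
Terminal values V(1,·): V(1,0)=10.8400, V(1,1)=0.0000
(0,0): S=58.0000. Δ = (V_up−V_dn)/(S_up−S_dn) = (0.0000−10.8400)/(81.2000−34.8000) = -0.2336. V = [p*·0.0000 + (1−p*)·10.8400]/1.25 = 1.6260. B = V − Δ·S = 15.1760.
The time-0 hedge costs 1.6260, which is the no-arbitrage price.

(0,0): Delta=-0.2336 Bond=15.1760
V0=1.6260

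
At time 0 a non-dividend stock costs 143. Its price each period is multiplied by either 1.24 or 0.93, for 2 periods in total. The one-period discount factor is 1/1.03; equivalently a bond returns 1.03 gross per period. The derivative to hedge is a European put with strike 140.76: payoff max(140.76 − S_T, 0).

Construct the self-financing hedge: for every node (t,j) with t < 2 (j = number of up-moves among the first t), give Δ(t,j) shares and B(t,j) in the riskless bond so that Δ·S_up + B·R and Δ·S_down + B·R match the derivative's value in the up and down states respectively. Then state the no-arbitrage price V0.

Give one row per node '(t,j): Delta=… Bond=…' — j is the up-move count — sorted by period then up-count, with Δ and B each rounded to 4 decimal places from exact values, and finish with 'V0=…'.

Risk-neutral probability p* = (R−d)/(u−d) = (1.03−0.93)/(1.24−0.93) = 0.3226.
Payoff layer (t=2): V(2,0)=17.0793, V(2,1)=0.0000, V(2,2)=0.0000
(1,0): S=132.9900. Δ = (V_up−V_dn)/(S_up−S_dn) = (0.0000−17.0793)/(164.9076−123.6807) = -0.4143. V = [p*·0.0000 + (1−p*)·17.0793]/1.03 = 11.2329. B = V − Δ·S = 66.3274.
(1,1): S=177.3200. Δ = (V_up−V_dn)/(S_up−S_dn) = (0.0000−0.0000)/(219.8768−164.9076) = 0.0000. V = [p*·0.0000 + (1−p*)·0.0000]/1.03 = 0.0000. B = V − Δ·S = 0.0000.
(0,0): S=143.0000. Δ = (V_up−V_dn)/(S_up−S_dn) = (0.0000−11.2329)/(177.3200−132.9900) = -0.2534. V = [p*·0.0000 + (1−p*)·11.2329]/1.03 = 7.3877. B = V − Δ·S = 43.6228.
Root portfolio cost Δ·143+B reproduces V0=7.3877.

(0,0): Delta=-0.2534 Bond=43.6228
(1,0): Delta=-0.4143 Bond=66.3274
(1,1): Delta=0.0000 Bond=0.0000
V0=7.3877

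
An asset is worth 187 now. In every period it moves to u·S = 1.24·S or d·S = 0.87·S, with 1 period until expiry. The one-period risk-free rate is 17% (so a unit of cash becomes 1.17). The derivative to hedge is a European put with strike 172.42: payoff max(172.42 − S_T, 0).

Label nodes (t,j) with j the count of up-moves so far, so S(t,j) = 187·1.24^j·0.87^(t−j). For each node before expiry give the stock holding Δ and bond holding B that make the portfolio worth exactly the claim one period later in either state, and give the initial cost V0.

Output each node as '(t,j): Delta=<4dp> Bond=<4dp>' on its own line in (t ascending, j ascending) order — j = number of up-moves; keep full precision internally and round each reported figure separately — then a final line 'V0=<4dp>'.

(0,0): Delta=-0.1406 Bond=27.8706
V0=1.5733

Since d<R<u, set p* = (R−d)/(u−d) = 0.8108; price each node as the discounted p*-expectation of its children.
Terminal values V(1,·): V(1,0)=9.7300, V(1,1)=0.0000
(0,0): S=187.0000. Δ = (V_up−V_dn)/(S_up−S_dn) = (0.0000−9.7300)/(231.8800−162.6900) = -0.1406. V = [p*·0.0000 + (1−p*)·9.7300]/1.17 = 1.5733. B = V − Δ·S = 27.8706.
The time-0 hedge costs 1.5733, which is the no-arbitrage price.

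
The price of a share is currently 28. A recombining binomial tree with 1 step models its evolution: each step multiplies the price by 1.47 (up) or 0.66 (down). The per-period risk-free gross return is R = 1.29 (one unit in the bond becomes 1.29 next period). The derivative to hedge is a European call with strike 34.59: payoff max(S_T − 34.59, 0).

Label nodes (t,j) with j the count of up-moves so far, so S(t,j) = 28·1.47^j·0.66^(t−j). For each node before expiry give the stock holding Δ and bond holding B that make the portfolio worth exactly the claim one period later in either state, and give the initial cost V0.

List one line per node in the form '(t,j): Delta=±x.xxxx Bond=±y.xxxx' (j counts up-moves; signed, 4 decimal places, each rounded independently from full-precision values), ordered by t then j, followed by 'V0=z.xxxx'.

(0,0): Delta=0.2897 Bond=-4.1499
V0=3.9612

The replicating-portfolio and risk-neutral prices coincide; use p* = (1.29−0.66)/(1.47−0.66) = 0.7778 for the latter.
Terminal payoffs: V(1,0)=0.0000, V(1,1)=6.5700
(0,0): S=28.0000. Δ = (V_up−V_dn)/(S_up−S_dn) = (6.5700−0.0000)/(41.1600−18.4800) = 0.2897. V = [p*·6.5700 + (1−p*)·0.0000]/1.29 = 3.9612. B = V − Δ·S = -4.1499.
The time-0 hedge costs 3.9612, which is the no-arbitrage price.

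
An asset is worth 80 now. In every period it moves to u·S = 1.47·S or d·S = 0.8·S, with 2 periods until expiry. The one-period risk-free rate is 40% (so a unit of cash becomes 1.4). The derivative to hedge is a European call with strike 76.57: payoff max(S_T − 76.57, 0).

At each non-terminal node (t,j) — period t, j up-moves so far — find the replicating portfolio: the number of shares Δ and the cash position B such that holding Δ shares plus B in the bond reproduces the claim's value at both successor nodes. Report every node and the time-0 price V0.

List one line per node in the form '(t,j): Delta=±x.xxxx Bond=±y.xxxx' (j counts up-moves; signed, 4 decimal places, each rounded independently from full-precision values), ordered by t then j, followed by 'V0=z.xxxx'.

(0,0): Delta=0.9647 Bond=-36.0992
(1,0): Delta=0.4083 Bond=-14.9339
(1,1): Delta=1.0000 Bond=-54.6929
V0=41.0750

Risk-neutral probability p* = (R−d)/(u−d) = (1.4−0.8)/(1.47−0.8) = 0.8955.
Terminal values V(2,·): V(2,0)=0.0000, V(2,1)=17.5100, V(2,2)=96.3020
  t=1,j=0: stock 64.0000 → up 94.0800 (V=17.5100), down 51.2000 (V=0.0000). Price 11.2004; hedge Δ=0.4083, bond B=-14.9339.
  t=1,j=1: stock 117.6000 → up 172.8720 (V=96.3020), down 94.0800 (V=17.5100). Price 62.9071; hedge Δ=1.0000, bond B=-54.6929.
  t=0,j=0: stock 80.0000 → up 117.6000 (V=62.9071), down 64.0000 (V=11.2004). Price 41.0750; hedge Δ=0.9647, bond B=-36.0992.
Root portfolio cost Δ·80+B reproduces V0=41.0750.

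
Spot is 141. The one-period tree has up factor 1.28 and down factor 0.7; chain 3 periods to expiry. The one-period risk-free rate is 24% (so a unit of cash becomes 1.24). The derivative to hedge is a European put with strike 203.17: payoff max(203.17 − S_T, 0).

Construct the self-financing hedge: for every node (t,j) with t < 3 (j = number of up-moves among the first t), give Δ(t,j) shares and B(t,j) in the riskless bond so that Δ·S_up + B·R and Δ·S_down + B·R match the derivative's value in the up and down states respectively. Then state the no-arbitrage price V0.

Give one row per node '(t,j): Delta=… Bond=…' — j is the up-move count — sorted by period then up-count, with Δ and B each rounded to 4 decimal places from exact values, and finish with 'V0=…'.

(0,0): Delta=-0.3622 Bond=55.7895
(1,0): Delta=-1.0000 Bond=132.1345
(1,1): Delta=-0.3363 Bond=64.5157
(2,0): Delta=-1.0000 Bond=163.8468
(2,1): Delta=-1.0000 Bond=163.8468
(2,2): Delta=-0.3094 Bond=73.7885
V0=4.7259

Since d<R<u, set p* = (R−d)/(u−d) = 0.9310; price each node as the discounted p*-expectation of its children.
At expiry t=3: V(3,0)=154.8070, V(3,1)=114.7348, V(3,2)=41.4599, V(3,3)=0.0000
  t=2,j=0: stock 69.0900 → up 88.4352 (V=114.7348), down 48.3630 (V=154.8070). Price 94.7568; hedge Δ=-1.0000, bond B=163.8468.
  t=2,j=1: stock 126.3360 → up 161.7101 (V=41.4599), down 88.4352 (V=114.7348). Price 37.5108; hedge Δ=-1.0000, bond B=163.8468.
  t=2,j=2: stock 231.0144 → up 295.6984 (V=0.0000), down 161.7101 (V=41.4599). Price 2.3059; hedge Δ=-0.3094, bond B=73.7885.
  t=1,j=0: stock 98.7000 → up 126.3360 (V=37.5108), down 69.0900 (V=94.7568). Price 33.4345; hedge Δ=-1.0000, bond B=132.1345.
  t=1,j=1: stock 180.4800 → up 231.0144 (V=2.3059), down 126.3360 (V=37.5108). Price 3.8176; hedge Δ=-0.3363, bond B=64.5157.
  t=0,j=0: stock 141.0000 → up 180.4800 (V=3.8176), down 98.7000 (V=33.4345). Price 4.7259; hedge Δ=-0.3622, bond B=55.7895.
Root portfolio cost Δ·141+B reproduces V0=4.7259.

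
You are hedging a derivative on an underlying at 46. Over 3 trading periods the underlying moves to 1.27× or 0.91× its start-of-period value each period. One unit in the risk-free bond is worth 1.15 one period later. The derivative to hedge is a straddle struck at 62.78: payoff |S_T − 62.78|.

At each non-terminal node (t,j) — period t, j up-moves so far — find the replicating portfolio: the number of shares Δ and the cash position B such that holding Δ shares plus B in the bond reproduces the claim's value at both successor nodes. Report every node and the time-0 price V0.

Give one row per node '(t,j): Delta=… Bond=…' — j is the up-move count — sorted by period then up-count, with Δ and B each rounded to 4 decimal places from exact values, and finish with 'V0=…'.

(0,0): Delta=0.2763 Bond=-2.4103
(1,0): Delta=-0.6356 Bond=35.4011
(1,1): Delta=0.6030 Bond=-21.8584
(2,0): Delta=-1.0000 Bond=54.5913
(2,1): Delta=-0.5051 Bond=33.7712
(2,2): Delta=1.0000 Bond=-54.5913
V0=10.2993

Risk-neutral probability p* = (R−d)/(u−d) = (1.15−0.91)/(1.27−0.91) = 0.6667.
Terminal values V(3,·): V(3,0)=28.1157, V(3,1)=14.4024, V(3,2)=4.7360, V(3,3)=31.4456
(2,0): S=38.0926. Δ = (V_up−V_dn)/(S_up−S_dn) = (14.4024−28.1157)/(48.3776−34.6643) = -1.0000. V = [p*·14.4024 + (1−p*)·28.1157]/1.15 = 16.4987. B = V − Δ·S = 54.5913.
(2,1): S=53.1622. Δ = (V_up−V_dn)/(S_up−S_dn) = (4.7360−14.4024)/(67.5160−48.3776) = -0.5051. V = [p*·4.7360 + (1−p*)·14.4024]/1.15 = 6.9201. B = V − Δ·S = 33.7712.
(2,2): S=74.1934. Δ = (V_up−V_dn)/(S_up−S_dn) = (31.4456−4.7360)/(94.2256−67.5160) = 1.0000. V = [p*·31.4456 + (1−p*)·4.7360]/1.15 = 19.6021. B = V − Δ·S = -54.5913.
(1,0): S=41.8600. Δ = (V_up−V_dn)/(S_up−S_dn) = (6.9201−16.4987)/(53.1622−38.0926) = -0.6356. V = [p*·6.9201 + (1−p*)·16.4987]/1.15 = 8.7939. B = V − Δ·S = 35.4011.
(1,1): S=58.4200. Δ = (V_up−V_dn)/(S_up−S_dn) = (19.6021−6.9201)/(74.1934−53.1622) = 0.6030. V = [p*·19.6021 + (1−p*)·6.9201]/1.15 = 13.3694. B = V − Δ·S = -21.8584.
(0,0): S=46.0000. Δ = (V_up−V_dn)/(S_up−S_dn) = (13.3694−8.7939)/(58.4200−41.8600) = 0.2763. V = [p*·13.3694 + (1−p*)·8.7939]/1.15 = 10.2993. B = V − Δ·S = -2.4103.
The time-0 hedge costs 10.2993, which is the no-arbitrage price.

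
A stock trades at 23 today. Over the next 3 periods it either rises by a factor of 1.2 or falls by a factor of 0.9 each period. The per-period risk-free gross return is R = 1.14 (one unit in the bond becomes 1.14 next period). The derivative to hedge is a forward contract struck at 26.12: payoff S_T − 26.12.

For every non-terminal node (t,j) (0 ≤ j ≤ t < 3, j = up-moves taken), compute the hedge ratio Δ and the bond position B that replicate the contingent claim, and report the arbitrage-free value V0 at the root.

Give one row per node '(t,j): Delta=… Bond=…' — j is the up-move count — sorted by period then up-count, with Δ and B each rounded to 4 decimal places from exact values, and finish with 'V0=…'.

(0,0): Delta=1.0000 Bond=-17.6303
(1,0): Delta=1.0000 Bond=-20.0985
(1,1): Delta=1.0000 Bond=-20.0985
(2,0): Delta=1.0000 Bond=-22.9123
(2,1): Delta=1.0000 Bond=-22.9123
(2,2): Delta=1.0000 Bond=-22.9123
V0=5.3697

Risk-neutral probability p* = (R−d)/(u−d) = (1.14−0.9)/(1.2−0.9) = 0.8000.
Terminal payoffs: V(3,0)=-9.3530, V(3,1)=-3.7640, V(3,2)=3.6880, V(3,3)=13.6240
(2,0): S=18.6300. Δ = (V_up−V_dn)/(S_up−S_dn) = (-3.7640−-9.3530)/(22.3560−16.7670) = 1.0000. V = [p*·-3.7640 + (1−p*)·-9.3530]/1.14 = -4.2823. B = V − Δ·S = -22.9123.
(2,1): S=24.8400. Δ = (V_up−V_dn)/(S_up−S_dn) = (3.6880−-3.7640)/(29.8080−22.3560) = 1.0000. V = [p*·3.6880 + (1−p*)·-3.7640]/1.14 = 1.9277. B = V − Δ·S = -22.9123.
(2,2): S=33.1200. Δ = (V_up−V_dn)/(S_up−S_dn) = (13.6240−3.6880)/(39.7440−29.8080) = 1.0000. V = [p*·13.6240 + (1−p*)·3.6880]/1.14 = 10.2077. B = V − Δ·S = -22.9123.
(1,0): S=20.7000. Δ = (V_up−V_dn)/(S_up−S_dn) = (1.9277−-4.2823)/(24.8400−18.6300) = 1.0000. V = [p*·1.9277 + (1−p*)·-4.2823]/1.14 = 0.6015. B = V − Δ·S = -20.0985.
(1,1): S=27.6000. Δ = (V_up−V_dn)/(S_up−S_dn) = (10.2077−1.9277)/(33.1200−24.8400) = 1.0000. V = [p*·10.2077 + (1−p*)·1.9277]/1.14 = 7.5015. B = V − Δ·S = -20.0985.
(0,0): S=23.0000. Δ = (V_up−V_dn)/(S_up−S_dn) = (7.5015−0.6015)/(27.6000−20.7000) = 1.0000. V = [p*·7.5015 + (1−p*)·0.6015]/1.14 = 5.3697. B = V − Δ·S = -17.6303.
Check: Δ(0,0)·S0 + B(0,0) = 5.3697 = V0.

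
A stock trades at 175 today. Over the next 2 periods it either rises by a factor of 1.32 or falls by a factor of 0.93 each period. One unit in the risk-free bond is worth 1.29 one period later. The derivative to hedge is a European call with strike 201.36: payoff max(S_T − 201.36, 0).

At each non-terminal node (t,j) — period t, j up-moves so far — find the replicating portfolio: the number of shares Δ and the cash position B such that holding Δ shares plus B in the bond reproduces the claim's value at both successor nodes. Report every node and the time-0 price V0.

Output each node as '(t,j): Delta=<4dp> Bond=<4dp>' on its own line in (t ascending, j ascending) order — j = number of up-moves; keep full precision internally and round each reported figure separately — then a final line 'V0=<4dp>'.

Since d<R<u, set p* = (R−d)/(u−d) = 0.9231; price each node as the discounted p*-expectation of its children.
At expiry t=2: V(2,0)=0.0000, V(2,1)=13.4700, V(2,2)=103.5600
(1,0): S=162.7500. Δ = (V_up−V_dn)/(S_up−S_dn) = (13.4700−0.0000)/(214.8300−151.3575) = 0.2122. V = [p*·13.4700 + (1−p*)·0.0000]/1.29 = 9.6386. B = V − Δ·S = -24.8998.
(1,1): S=231.0000. Δ = (V_up−V_dn)/(S_up−S_dn) = (103.5600−13.4700)/(304.9200−214.8300) = 1.0000. V = [p*·103.5600 + (1−p*)·13.4700]/1.29 = 74.9070. B = V − Δ·S = -156.0930.
(0,0): S=175.0000. Δ = (V_up−V_dn)/(S_up−S_dn) = (74.9070−9.6386)/(231.0000−162.7500) = 0.9563. V = [p*·74.9070 + (1−p*)·9.6386]/1.29 = 54.1755. B = V − Δ·S = -113.1793.
Self-financing check: at every node Δ·S+B equals the discounted successor values.

(0,0): Delta=0.9563 Bond=-113.1793
(1,0): Delta=0.2122 Bond=-24.8998
(1,1): Delta=1.0000 Bond=-156.0930
V0=54.1755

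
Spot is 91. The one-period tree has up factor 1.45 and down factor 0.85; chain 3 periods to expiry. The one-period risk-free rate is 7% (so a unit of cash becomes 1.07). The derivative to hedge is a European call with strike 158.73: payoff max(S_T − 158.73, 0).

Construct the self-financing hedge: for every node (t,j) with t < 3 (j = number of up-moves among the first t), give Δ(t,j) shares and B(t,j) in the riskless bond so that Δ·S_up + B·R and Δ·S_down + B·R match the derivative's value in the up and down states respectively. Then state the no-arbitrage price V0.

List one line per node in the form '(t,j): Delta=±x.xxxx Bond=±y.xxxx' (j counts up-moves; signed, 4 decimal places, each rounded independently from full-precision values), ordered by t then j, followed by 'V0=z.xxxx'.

Risk-neutral probability p* = (R−d)/(u−d) = (1.07−0.85)/(1.45−0.85) = 0.3667.
At expiry t=3: V(3,0)=0.0000, V(3,1)=0.0000, V(3,2)=3.8984, V(3,3)=118.6949
Node (2,0) S=65.7475: V=(p*·0.0000+(1−p*)·0.0000)/1.07=0.0000; Δ=(0.0000−0.0000)/(95.3339−55.8854)=0.0000; B=V−Δ·S=0.0000
Node (2,1) S=112.1575: V=(p*·3.8984+(1−p*)·0.0000)/1.07=1.3359; Δ=(3.8984−0.0000)/(162.6284−95.3339)=0.0579; B=V−Δ·S=-5.1614
Node (2,2) S=191.3275: V=(p*·118.6949+(1−p*)·3.8984)/1.07=42.9817; Δ=(118.6949−3.8984)/(277.4249−162.6284)=1.0000; B=V−Δ·S=-148.3458
Node (1,0) S=77.3500: V=(p*·1.3359+(1−p*)·0.0000)/1.07=0.4578; Δ=(1.3359−0.0000)/(112.1575−65.7475)=0.0288; B=V−Δ·S=-1.7687
Node (1,1) S=131.9500: V=(p*·42.9817+(1−p*)·1.3359)/1.07=15.5196; Δ=(42.9817−1.3359)/(191.3275−112.1575)=0.5260; B=V−Δ·S=-53.8900
Node (0,0) S=91.0000: V=(p*·15.5196+(1−p*)·0.4578)/1.07=5.5892; Δ=(15.5196−0.4578)/(131.9500−77.3500)=0.2759; B=V−Δ·S=-19.5139
Self-financing check: at every node Δ·S+B equals the discounted successor values.

(0,0): Delta=0.2759 Bond=-19.5139
(1,0): Delta=0.0288 Bond=-1.7687
(1,1): Delta=0.5260 Bond=-53.8900
(2,0): Delta=0.0000 Bond=0.0000
(2,1): Delta=0.0579 Bond=-5.1614
(2,2): Delta=1.0000 Bond=-148.3458
V0=5.5892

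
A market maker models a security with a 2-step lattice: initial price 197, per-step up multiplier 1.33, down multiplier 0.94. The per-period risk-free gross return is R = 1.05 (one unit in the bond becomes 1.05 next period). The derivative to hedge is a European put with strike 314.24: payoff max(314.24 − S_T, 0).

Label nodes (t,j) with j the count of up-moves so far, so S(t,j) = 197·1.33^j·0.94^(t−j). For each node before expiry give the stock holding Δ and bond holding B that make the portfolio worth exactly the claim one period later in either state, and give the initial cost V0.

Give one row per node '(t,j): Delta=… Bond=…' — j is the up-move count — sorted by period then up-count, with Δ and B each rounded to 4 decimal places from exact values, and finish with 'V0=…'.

Under the risk-neutral measure, an up-move has probability p* = (R−d)/(u−d) = 0.2821 and values discount at R = 1.05.
Terminal values V(2,·): V(2,0)=140.1708, V(2,1)=67.9506, V(2,2)=0.0000
(1,0): S=185.1800. Δ = (V_up−V_dn)/(S_up−S_dn) = (67.9506−140.1708)/(246.2894−174.0692) = -1.0000. V = [p*·67.9506 + (1−p*)·140.1708]/1.05 = 114.0962. B = V − Δ·S = 299.2762.
(1,1): S=262.0100. Δ = (V_up−V_dn)/(S_up−S_dn) = (0.0000−67.9506)/(348.4733−246.2894) = -0.6650. V = [p*·0.0000 + (1−p*)·67.9506]/1.05 = 46.4619. B = V − Δ·S = 220.6943.
(0,0): S=197.0000. Δ = (V_up−V_dn)/(S_up−S_dn) = (46.4619−114.0962)/(262.0100−185.1800) = -0.8803. V = [p*·46.4619 + (1−p*)·114.0962]/1.05 = 90.4951. B = V − Δ·S = 263.9162.
The time-0 hedge costs 90.4951, which is the no-arbitrage price.

(0,0): Delta=-0.8803 Bond=263.9162
(1,0): Delta=-1.0000 Bond=299.2762
(1,1): Delta=-0.6650 Bond=220.6943
V0=90.4951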